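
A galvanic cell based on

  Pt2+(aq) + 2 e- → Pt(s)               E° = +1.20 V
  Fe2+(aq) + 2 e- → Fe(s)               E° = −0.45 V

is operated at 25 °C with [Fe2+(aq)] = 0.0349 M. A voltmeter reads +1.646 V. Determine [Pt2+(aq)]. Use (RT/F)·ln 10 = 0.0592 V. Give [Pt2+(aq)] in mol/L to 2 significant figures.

The Pt²⁺/Pt couple has the larger reduction potential, so it is the cathode: E°cell = +1.20 − (−0.45) = +1.65 V and n = 2.
Rearranging E = E° − (0.0592/n)·log Q gives log Q = 2(+1.65 − (+1.646))/0.0592 = 0.135.
The balanced reaction is Pt2+(aq) + Fe(s) → Pt(s) + Fe2+(aq), so Q = [Fe2+(aq)] / [Pt2+(aq)].
Isolating [Pt2+(aq)] in Q = 10^{0.135} yields log [Pt2+(aq)] = −1.592, i.e. 0.026 M.

0.026 M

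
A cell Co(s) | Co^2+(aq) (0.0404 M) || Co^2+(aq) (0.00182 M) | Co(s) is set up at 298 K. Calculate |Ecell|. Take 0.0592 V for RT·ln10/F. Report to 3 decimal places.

0.040 V

For a concentration cell E°cell = 0, since both electrodes use the same couple.
The compartment with the higher Co^2+(aq) concentration (0.0404 M) acts as the cathode; ions are reduced there and produced at the dilute (0.00182 M) anode.
With n = 2, Ecell = −(0.0592/2)·log([dilute]/[conc]) = −(0.0592/2)·log(0.00182/0.0404) = +0.040 V.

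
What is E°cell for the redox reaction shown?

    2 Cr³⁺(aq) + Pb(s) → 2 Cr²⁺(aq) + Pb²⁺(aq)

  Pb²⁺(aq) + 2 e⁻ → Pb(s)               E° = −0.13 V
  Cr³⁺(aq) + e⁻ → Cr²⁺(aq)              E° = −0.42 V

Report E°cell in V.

−0.29 V

Cr³⁺(aq) gains electrons, so the Cr³⁺/Cr²⁺ couple is the cathode; the Pb²⁺/Pb couple is the anode.
E°cell = E°(cathode) − E°(anode) = −0.42 − (−0.13) = −0.29 V.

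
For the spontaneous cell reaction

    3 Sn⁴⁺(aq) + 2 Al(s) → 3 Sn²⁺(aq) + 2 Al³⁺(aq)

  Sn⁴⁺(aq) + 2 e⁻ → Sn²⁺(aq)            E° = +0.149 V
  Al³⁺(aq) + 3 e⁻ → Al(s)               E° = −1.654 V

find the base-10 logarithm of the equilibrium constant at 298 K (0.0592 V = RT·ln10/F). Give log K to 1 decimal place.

log K = 182.7

The Sn⁴⁺/Sn²⁺ couple is reduced (cathode); E°cell = +0.149 − (−1.654) = +1.803 V with n = 6.
At equilibrium E = 0, so log K = nE°cell / 0.0592 = (6)(+1.803) / 0.0592 = 182.7.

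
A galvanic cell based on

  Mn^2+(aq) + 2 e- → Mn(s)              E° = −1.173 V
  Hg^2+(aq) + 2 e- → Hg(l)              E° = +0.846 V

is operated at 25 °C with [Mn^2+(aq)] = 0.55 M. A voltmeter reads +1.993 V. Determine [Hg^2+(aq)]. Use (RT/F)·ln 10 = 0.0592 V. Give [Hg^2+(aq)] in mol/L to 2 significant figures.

0.073 M

Hg²⁺/Hg is the cathode (higher E°); E°cell = +0.846 − (−1.173) = +2.019 V with n = 2.
From the Nernst equation, log Q = n(E° − E)/0.0592 = 2·(+2.019 − (+1.993))/0.0592 = 0.878.
The balanced reaction is Hg^2+(aq) + Mn(s) → Hg(l) + Mn^2+(aq), so Q = [Mn^2+(aq)] / [Hg^2+(aq)].
Isolating [Hg^2+(aq)] in Q = 10^{0.878} yields log [Hg^2+(aq)] = −1.138, i.e. 0.073 M.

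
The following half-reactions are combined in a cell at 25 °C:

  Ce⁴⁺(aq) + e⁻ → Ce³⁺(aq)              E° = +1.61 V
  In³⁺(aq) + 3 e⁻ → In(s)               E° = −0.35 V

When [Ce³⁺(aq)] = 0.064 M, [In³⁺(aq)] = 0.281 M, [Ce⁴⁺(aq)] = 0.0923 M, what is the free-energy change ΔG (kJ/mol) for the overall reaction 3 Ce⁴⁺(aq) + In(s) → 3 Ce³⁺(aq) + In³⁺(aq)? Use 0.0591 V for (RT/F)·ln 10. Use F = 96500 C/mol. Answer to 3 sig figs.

E°cell = +1.61 − (−0.35) = +1.96 V; the balanced reaction transfers n = 3 electrons.
The reaction quotient is ([Ce³⁺(aq)]^3·[In³⁺(aq)]) / [Ce⁴⁺(aq)]^3 = 0.0937; by Nernst, E = +1.96 − (0.0591/3)(−1.028) = +1.9803 V.
ΔG = −nFE = −(3)(96500)(+1.9803) J/mol = −573 kJ/mol.

−573 kJ/mol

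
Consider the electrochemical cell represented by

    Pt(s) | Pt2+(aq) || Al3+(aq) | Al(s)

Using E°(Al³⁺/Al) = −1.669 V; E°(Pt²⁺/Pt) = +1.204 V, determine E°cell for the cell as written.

−2.873 V

By convention the left-hand electrode in cell notation is the anode (oxidation) and the right-hand electrode is the cathode (reduction).
E°cell = E°(right) − E°(left) = −1.669 − (+1.204) = −2.873 V.
The negative sign shows that, as written, the cell would require an external voltage to drive the reaction.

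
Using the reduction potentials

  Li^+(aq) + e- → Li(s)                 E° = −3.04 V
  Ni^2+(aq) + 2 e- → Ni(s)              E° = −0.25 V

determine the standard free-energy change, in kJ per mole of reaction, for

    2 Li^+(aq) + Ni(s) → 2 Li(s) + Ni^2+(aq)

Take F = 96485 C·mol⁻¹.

In the reaction as written Li^+(aq) is reduced, so the Li⁺/Li couple is the cathode and Ni²⁺/Ni is the anode.
E°cell = −3.04 − (−0.25) = −2.79 V; balancing electrons gives n = 2.
ΔG° = −nFE°cell = −(2)(96485)(−2.79) J/mol = +538 kJ/mol.

+538 kJ/mol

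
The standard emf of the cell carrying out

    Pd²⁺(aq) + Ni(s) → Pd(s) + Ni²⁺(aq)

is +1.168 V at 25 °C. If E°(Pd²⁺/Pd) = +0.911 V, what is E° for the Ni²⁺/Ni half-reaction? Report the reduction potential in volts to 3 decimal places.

In the reaction as written the Pd²⁺/Pd couple is reduced (cathode) and Ni²⁺/Ni is oxidized (anode), so E°cell = E°(Pd²⁺/Pd) − E°(Ni²⁺/Ni).
E°(Ni²⁺/Ni) = E°(cathode) − E°cell = +0.911 − (+1.168) = −0.257 V.

−0.257 V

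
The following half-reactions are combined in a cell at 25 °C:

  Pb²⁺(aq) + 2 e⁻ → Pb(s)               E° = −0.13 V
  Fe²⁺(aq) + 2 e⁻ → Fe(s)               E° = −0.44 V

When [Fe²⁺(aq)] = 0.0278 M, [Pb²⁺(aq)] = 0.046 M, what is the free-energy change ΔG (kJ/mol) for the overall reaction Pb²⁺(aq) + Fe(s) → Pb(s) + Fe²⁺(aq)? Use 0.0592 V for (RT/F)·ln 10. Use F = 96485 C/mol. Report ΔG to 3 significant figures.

The standard cell potential is −0.13 − (−0.44) = +0.31 V, with n = 2 electrons in the balanced equation.
Here Q = [Fe²⁺(aq)] / [Pb²⁺(aq)] = 0.604 (log Q = −0.219), giving E = +0.31 − (0.0592/2)·(−0.219) = +0.3165 V.
Finally ΔG = −nFE = −(2)(96485 C/mol)(+0.3165 V) = −61.1 kJ/mol.

−61.1 kJ/mol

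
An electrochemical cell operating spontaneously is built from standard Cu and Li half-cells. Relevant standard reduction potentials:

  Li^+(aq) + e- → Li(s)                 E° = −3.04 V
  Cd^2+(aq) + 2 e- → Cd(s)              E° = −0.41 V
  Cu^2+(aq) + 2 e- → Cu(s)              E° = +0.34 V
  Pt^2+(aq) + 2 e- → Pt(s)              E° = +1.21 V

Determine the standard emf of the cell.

The Cu²⁺/Cu couple has the higher E°, so Cu ion is reduced (cathode) and Li is oxidized (anode).
E°cell = E°(cathode) − E°(anode) = +0.34 − (−3.04) = +3.38 V.

+3.38 V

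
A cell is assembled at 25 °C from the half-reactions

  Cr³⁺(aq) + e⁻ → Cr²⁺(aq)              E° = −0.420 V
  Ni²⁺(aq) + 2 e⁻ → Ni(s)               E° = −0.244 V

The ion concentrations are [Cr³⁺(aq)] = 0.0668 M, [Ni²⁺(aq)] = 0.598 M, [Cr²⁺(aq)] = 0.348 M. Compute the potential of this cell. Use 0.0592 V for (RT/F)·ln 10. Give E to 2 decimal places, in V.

+0.21 V

The Ni²⁺/Ni couple has the more positive E°, so it is the cathode; Cr³⁺/Cr²⁺ is the anode.
The standard potential is −0.244 − (−0.420) = +0.176 V and the balanced reaction transfers n = 2 electrons.
For the overall reaction Ni²⁺(aq) + 2 Cr²⁺(aq) → Ni(s) + 2 Cr³⁺(aq), Q = [Cr³⁺(aq)]^2 / ([Ni²⁺(aq)]·[Cr²⁺(aq)]^2) = 0.0616, giving log Q = −1.210.
By the Nernst equation, E = +0.176 − (0.0592/2)·(−1.210) = +0.21 V.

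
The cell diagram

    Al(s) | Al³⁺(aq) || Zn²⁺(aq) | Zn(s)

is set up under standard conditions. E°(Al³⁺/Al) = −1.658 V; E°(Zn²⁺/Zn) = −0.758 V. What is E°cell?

+0.900 V

By convention the left-hand electrode in cell notation is the anode (oxidation) and the right-hand electrode is the cathode (reduction).
E°cell = E°(right) − E°(left) = −0.758 − (−1.658) = +0.900 V.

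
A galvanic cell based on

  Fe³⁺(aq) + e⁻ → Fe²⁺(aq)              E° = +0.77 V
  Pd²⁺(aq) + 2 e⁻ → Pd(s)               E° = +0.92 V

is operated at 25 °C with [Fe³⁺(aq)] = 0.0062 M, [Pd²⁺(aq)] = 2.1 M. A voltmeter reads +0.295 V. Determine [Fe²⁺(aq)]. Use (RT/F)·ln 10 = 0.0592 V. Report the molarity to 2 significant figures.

1.2 M

Pd²⁺/Pd is the cathode (higher E°); E°cell = +0.92 − (+0.77) = +0.15 V with n = 2.
Since E = E° − (0.0592/n)·log Q, log Q = n(E° − E)/0.0592 = −4.899.
The balanced reaction is Pd²⁺(aq) + 2 Fe²⁺(aq) → Pd(s) + 2 Fe³⁺(aq), so Q = [Fe³⁺(aq)]^2 / ([Pd²⁺(aq)]·[Fe²⁺(aq)]^2).
Substituting the known concentrations and solving, log [Fe²⁺(aq)] = 0.081 and [Fe²⁺(aq)] = 1.2 M.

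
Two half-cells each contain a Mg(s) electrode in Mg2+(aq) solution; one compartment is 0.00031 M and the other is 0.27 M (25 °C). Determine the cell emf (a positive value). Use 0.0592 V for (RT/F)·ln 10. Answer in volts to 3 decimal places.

For a concentration cell E°cell = 0, since both electrodes use the same couple.
The compartment with the higher Mg2+(aq) concentration (0.27 M) acts as the cathode; ions are reduced there and produced at the dilute (0.00031 M) anode.
With n = 2, Ecell = −(0.0592/2)·log([dilute]/[conc]) = −(0.0592/2)·log(0.00031/0.27) = +0.087 V.

0.087 V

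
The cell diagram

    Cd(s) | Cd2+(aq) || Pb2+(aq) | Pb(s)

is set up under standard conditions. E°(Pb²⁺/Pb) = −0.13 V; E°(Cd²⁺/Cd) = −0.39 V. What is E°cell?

By convention the left-hand electrode in cell notation is the anode (oxidation) and the right-hand electrode is the cathode (reduction).
E°cell = E°(right) − E°(left) = −0.13 − (−0.39) = +0.26 V.

+0.26 V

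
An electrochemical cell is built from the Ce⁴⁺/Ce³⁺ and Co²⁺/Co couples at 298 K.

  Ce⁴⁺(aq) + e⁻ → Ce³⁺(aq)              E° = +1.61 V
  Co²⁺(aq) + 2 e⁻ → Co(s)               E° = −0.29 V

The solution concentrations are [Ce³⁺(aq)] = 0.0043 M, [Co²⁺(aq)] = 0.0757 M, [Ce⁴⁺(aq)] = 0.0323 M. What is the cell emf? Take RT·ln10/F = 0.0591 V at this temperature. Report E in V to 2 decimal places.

+1.98 V

Ce⁴⁺/Ce³⁺ is reduced (cathode, E° = +1.61 V) and Co²⁺/Co is oxidized (anode).
The standard potential is +1.61 − (−0.29) = +1.90 V and the balanced reaction transfers n = 2 electrons.
Balancing gives 2 Ce⁴⁺(aq) + Co(s) → 2 Ce³⁺(aq) + Co²⁺(aq); hence Q = ([Ce³⁺(aq)]^2·[Co²⁺(aq)]) / [Ce⁴⁺(aq)]^2 = 0.00134 (log Q = −2.872).
Applying E = E° − (RT ln10/nF)·log Q gives +1.90 − (0.0591/2)(−2.872) = +1.98 V.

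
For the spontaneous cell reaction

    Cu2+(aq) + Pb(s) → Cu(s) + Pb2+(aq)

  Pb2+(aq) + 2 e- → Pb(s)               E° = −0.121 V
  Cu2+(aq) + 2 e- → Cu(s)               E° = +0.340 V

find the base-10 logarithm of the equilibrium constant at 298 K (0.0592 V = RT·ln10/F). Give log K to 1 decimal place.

log K = 15.6

The Cu²⁺/Cu couple is reduced (cathode); E°cell = +0.340 − (−0.121) = +0.461 V with n = 2.
At equilibrium E = 0, so log K = nE°cell / 0.0592 = (2)(+0.461) / 0.0592 = 15.6.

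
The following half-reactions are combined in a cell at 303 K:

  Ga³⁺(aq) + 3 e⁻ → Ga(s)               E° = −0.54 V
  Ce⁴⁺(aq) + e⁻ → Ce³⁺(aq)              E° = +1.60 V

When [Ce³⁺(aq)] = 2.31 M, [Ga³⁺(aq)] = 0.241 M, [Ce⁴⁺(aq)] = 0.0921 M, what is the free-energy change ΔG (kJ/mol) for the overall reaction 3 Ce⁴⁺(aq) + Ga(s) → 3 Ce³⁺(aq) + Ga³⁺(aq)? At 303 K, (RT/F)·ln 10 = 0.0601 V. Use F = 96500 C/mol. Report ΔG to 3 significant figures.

−599 kJ/mol

With Ce⁴⁺/Ce³⁺ reduced at the cathode, E°cell = +1.60 − (−0.54) = +2.14 V and n = 3.
Q = ([Ce³⁺(aq)]^3·[Ga³⁺(aq)]) / [Ce⁴⁺(aq)]^3 = 3.8×10^3, so log Q = 3.580 and E = +2.14 − (0.0601/3)(3.580) = +2.0683 V.
ΔG = −nFE = −(3)(96500)(+2.0683) J/mol = −599 kJ/mol.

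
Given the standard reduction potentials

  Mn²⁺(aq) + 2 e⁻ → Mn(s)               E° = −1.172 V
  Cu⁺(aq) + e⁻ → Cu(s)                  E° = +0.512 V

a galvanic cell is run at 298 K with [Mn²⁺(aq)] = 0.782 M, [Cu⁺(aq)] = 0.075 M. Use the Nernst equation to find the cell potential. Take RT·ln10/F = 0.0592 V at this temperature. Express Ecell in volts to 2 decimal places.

Cu⁺/Cu is reduced (cathode, E° = +0.512 V) and Mn²⁺/Mn is oxidized (anode).
E°cell = E°cat − E°an = +0.512 − (−1.172) = +1.684 V; n = 2.
Balancing gives 2 Cu⁺(aq) + Mn(s) → 2 Cu(s) + Mn²⁺(aq); hence Q = [Mn²⁺(aq)] / [Cu⁺(aq)]^2 = 139 (log Q = 2.143).
E = E° − (0.0592/n)·log Q = +1.684 − (0.0592/2)(2.143) = +1.62 V.

+1.62 V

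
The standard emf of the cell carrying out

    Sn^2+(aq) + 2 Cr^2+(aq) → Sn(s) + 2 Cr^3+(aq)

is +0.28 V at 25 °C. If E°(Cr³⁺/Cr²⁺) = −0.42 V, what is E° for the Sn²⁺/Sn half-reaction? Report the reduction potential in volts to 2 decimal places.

In the reaction as written the Sn²⁺/Sn couple is reduced (cathode) and Cr³⁺/Cr²⁺ is oxidized (anode), so E°cell = E°(Sn²⁺/Sn) − E°(Cr³⁺/Cr²⁺).
E°(Sn²⁺/Sn) = E°cell + E°(anode) = +0.28 + (−0.42) = −0.14 V.

−0.14 V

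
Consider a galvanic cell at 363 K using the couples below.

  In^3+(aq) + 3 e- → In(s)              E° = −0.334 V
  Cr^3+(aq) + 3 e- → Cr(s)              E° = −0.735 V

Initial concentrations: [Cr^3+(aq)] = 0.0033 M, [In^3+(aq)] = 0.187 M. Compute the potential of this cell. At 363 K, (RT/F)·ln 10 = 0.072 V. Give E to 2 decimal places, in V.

In³⁺/In is reduced (cathode, E° = −0.334 V) and Cr³⁺/Cr is oxidized (anode).
The standard potential is −0.334 − (−0.735) = +0.401 V and the balanced reaction transfers n = 3 electrons.
The balanced reaction is In^3+(aq) + Cr(s) → In(s) + Cr^3+(aq), so Q = [Cr^3+(aq)] / [In^3+(aq)] = 0.0176 and log Q = −1.753.
E = E° − (0.072/n)·log Q = +0.401 − (0.072/3)(−1.753) = +0.44 V.

+0.44 V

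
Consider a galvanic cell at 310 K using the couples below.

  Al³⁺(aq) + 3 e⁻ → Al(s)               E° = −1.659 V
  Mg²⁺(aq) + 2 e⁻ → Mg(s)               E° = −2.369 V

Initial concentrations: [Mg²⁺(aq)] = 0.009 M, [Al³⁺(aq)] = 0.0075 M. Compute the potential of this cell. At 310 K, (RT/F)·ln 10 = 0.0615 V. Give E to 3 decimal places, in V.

Since E°(Al³⁺/Al) > E°(Mg²⁺/Mg), Al³⁺/Al serves as the cathode.
E°cell = −1.659 − (−2.369) = +0.710 V, with n = 6 electrons transferred.
For the overall reaction 2 Al³⁺(aq) + 3 Mg(s) → 2 Al(s) + 3 Mg²⁺(aq), Q = [Mg²⁺(aq)]^3 / [Al³⁺(aq)]^2 = 0.013, giving log Q = −1.887.
E = E° − (0.0615/n)·log Q = +0.710 − (0.0615/6)(−1.887) = +0.729 V.

+0.729 V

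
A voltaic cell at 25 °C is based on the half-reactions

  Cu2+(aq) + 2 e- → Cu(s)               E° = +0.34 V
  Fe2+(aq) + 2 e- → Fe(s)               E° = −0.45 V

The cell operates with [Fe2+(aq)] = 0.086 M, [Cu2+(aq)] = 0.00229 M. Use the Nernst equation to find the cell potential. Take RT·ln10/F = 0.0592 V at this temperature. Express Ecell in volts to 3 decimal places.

+0.743 V

Cu²⁺/Cu is reduced (cathode, E° = +0.34 V) and Fe²⁺/Fe is oxidized (anode).
E°cell = E°cat − E°an = +0.34 − (−0.45) = +0.79 V; n = 2.
The balanced reaction is Cu2+(aq) + Fe(s) → Cu(s) + Fe2+(aq), so Q = [Fe2+(aq)] / [Cu2+(aq)] = 37.6 and log Q = 1.575.
Applying E = E° − (RT ln10/nF)·log Q gives +0.79 − (0.0592/2)(1.575) = +0.743 V.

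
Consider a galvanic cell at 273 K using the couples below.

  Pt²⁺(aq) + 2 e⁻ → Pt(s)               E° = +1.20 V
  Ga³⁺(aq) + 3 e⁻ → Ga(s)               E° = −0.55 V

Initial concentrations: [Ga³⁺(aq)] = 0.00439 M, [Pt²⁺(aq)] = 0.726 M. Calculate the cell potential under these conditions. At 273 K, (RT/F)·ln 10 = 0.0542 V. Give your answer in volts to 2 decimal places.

+1.79 V

Pt²⁺/Pt is reduced (cathode, E° = +1.20 V) and Ga³⁺/Ga is oxidized (anode).
E°cell = +1.20 − (−0.55) = +1.75 V, with n = 6 electrons transferred.
The balanced reaction is 3 Pt²⁺(aq) + 2 Ga(s) → 3 Pt(s) + 2 Ga³⁺(aq), so Q = [Ga³⁺(aq)]^2 / [Pt²⁺(aq)]^3 = 5.04×10^−5 and log Q = −4.298.
By the Nernst equation, E = +1.75 − (0.0542/6)·(−4.298) = +1.79 V.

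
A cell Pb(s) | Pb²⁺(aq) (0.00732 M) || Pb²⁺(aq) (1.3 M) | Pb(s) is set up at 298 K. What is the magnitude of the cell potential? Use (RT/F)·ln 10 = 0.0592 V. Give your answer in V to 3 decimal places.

0.067 V

For a concentration cell E°cell = 0, since both electrodes use the same couple.
The compartment with the higher Pb²⁺(aq) concentration (1.3 M) acts as the cathode; ions are reduced there and produced at the dilute (0.00732 M) anode.
With n = 2, Ecell = −(0.0592/2)·log([dilute]/[conc]) = −(0.0592/2)·log(0.00732/1.3) = +0.067 V.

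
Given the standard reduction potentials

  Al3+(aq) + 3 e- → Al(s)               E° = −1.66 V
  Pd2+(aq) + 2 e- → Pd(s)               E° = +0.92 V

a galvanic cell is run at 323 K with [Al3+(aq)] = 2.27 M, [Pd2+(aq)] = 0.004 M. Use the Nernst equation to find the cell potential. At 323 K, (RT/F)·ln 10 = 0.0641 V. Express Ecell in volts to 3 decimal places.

Since E°(Pd²⁺/Pd) > E°(Al³⁺/Al), Pd²⁺/Pd serves as the cathode.
E°cell = +0.92 − (−1.66) = +2.58 V, with n = 6 electrons transferred.
Balancing gives 3 Pd2+(aq) + 2 Al(s) → 3 Pd(s) + 2 Al3+(aq); hence Q = [Al3+(aq)]^2 / [Pd2+(aq)]^3 = 8.05×10^7 (log Q = 7.906).
By the Nernst equation, E = +2.58 − (0.0641/6)·(7.906) = +2.496 V.

+2.496 V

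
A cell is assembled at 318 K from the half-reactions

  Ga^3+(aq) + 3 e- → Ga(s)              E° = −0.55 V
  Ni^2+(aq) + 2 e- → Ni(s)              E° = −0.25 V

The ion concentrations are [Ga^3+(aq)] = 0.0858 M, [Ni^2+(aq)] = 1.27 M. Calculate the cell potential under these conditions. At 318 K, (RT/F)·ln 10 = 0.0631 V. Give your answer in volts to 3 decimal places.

Ni²⁺/Ni is reduced (cathode, E° = −0.25 V) and Ga³⁺/Ga is oxidized (anode).
The standard potential is −0.25 − (−0.55) = +0.30 V and the balanced reaction transfers n = 6 electrons.
Balancing gives 3 Ni^2+(aq) + 2 Ga(s) → 3 Ni(s) + 2 Ga^3+(aq); hence Q = [Ga^3+(aq)]^2 / [Ni^2+(aq)]^3 = 0.00359 (log Q = −2.444).
Applying E = E° − (RT ln10/nF)·log Q gives +0.30 − (0.0631/6)(−2.444) = +0.326 V.

+0.326 V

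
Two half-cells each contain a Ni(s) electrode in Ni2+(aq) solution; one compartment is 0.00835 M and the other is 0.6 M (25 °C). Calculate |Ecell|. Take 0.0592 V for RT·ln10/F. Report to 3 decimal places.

For a concentration cell E°cell = 0, since both electrodes use the same couple.
The compartment with the higher Ni2+(aq) concentration (0.6 M) acts as the cathode; ions are reduced there and produced at the dilute (0.00835 M) anode.
With n = 2, Ecell = −(0.0592/2)·log([dilute]/[conc]) = −(0.0592/2)·log(0.00835/0.6) = +0.055 V.

0.055 V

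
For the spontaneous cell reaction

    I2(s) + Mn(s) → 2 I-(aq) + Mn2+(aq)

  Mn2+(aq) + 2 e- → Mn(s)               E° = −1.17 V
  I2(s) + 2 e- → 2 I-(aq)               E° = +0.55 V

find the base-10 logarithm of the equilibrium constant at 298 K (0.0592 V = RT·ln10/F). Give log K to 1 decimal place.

The I₂/I⁻ couple is reduced (cathode); E°cell = +0.55 − (−1.17) = +1.72 V with n = 2.
At equilibrium E = 0, so log K = nE°cell / 0.0592 = (2)(+1.72) / 0.0592 = 58.1.

log K = 58.1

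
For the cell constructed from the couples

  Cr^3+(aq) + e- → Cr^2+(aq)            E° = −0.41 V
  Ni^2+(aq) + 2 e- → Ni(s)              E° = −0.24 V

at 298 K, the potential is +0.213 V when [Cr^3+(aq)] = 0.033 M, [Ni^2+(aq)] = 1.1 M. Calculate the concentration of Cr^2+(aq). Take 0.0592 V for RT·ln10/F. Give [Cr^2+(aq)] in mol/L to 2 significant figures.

Ni²⁺/Ni is the cathode (higher E°); E°cell = −0.24 − (−0.41) = +0.17 V with n = 2.
From the Nernst equation, log Q = n(E° − E)/0.0592 = 2·(+0.17 − (+0.213))/0.0592 = −1.453.
Balancing electrons gives Ni^2+(aq) + 2 Cr^2+(aq) → Ni(s) + 2 Cr^3+(aq); thus Q = [Cr^3+(aq)]^2 / ([Ni^2+(aq)]·[Cr^2+(aq)]^2).
Substituting the known concentrations and solving, log [Cr^2+(aq)] = −0.776 and [Cr^2+(aq)] = 0.17 M.

0.17 M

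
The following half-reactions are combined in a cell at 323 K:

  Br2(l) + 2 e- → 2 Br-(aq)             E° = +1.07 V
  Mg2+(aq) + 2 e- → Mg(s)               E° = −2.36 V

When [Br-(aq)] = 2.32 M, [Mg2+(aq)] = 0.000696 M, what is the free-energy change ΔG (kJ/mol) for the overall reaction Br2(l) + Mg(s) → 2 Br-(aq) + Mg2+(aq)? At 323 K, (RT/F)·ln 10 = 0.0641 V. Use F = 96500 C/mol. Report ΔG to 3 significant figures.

−677 kJ/mol

E°cell = +1.07 − (−2.36) = +3.43 V; the balanced reaction transfers n = 2 electrons.
The reaction quotient is [Br-(aq)]^2·[Mg2+(aq)] = 0.00375; by Nernst, E = +3.43 − (0.0641/2)(−2.426) = +3.5078 V.
ΔG = −nFE = −(2)(96500)(+3.5078) J/mol = −677 kJ/mol.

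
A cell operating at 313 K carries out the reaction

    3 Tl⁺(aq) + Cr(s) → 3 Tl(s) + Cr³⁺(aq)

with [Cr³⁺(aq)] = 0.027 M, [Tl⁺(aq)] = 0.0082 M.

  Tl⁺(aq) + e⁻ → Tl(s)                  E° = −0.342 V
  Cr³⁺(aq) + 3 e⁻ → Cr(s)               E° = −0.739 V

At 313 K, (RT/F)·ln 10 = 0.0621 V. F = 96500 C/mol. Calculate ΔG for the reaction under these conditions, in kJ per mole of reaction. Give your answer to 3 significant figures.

The standard cell potential is −0.342 − (−0.739) = +0.397 V, with n = 3 electrons in the balanced equation.
Q = [Cr³⁺(aq)] / [Tl⁺(aq)]^3 = 4.9×10^4, so log Q = 4.690 and E = +0.397 − (0.0621/3)(4.690) = +0.2999 V.
ΔG = −nFE = −(3)(96500)(+0.2999) J/mol = −86.8 kJ/mol.

−86.8 kJ/mol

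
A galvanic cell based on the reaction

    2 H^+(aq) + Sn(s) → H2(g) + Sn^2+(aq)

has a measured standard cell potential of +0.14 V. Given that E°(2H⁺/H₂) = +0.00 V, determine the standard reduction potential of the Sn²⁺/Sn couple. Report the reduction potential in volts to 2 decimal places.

In the reaction as written the 2H⁺/H₂ couple is reduced (cathode) and Sn²⁺/Sn is oxidized (anode), so E°cell = E°(2H⁺/H₂) − E°(Sn²⁺/Sn).
E°(Sn²⁺/Sn) = E°(cathode) − E°cell = +0.00 − (+0.14) = −0.14 V.

−0.14 V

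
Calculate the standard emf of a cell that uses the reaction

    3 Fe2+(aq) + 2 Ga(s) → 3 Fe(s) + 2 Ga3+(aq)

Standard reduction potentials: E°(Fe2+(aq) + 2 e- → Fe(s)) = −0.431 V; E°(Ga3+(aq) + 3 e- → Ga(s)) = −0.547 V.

Fe2+(aq) gains electrons, so the Fe²⁺/Fe couple is the cathode; the Ga³⁺/Ga couple is the anode.
E°cell = E°(cathode) − E°(anode) = −0.431 − (−0.547) = +0.116 V.

+0.116 V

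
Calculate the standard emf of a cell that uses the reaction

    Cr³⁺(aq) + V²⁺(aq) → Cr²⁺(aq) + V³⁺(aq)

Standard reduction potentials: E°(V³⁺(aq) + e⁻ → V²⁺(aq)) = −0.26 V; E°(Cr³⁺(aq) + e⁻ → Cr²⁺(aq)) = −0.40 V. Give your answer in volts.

−0.14 V

In the reaction as written, Cr³⁺(aq) is reduced (cathode) and V³⁺(aq) is produced by oxidation at the anode.
E°cell = E°(cathode) − E°(anode) = −0.40 − (−0.26) = −0.14 V.
The negative E°cell means the reaction is non-spontaneous in the direction written.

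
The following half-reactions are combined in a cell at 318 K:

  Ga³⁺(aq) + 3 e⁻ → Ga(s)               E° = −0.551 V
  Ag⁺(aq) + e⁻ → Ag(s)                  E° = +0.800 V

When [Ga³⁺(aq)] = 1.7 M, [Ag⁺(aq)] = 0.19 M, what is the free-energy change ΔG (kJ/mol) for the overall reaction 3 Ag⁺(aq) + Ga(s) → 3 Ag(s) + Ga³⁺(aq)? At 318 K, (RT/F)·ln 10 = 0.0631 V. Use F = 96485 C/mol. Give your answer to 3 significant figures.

E°cell = +0.800 − (−0.551) = +1.351 V; the balanced reaction transfers n = 3 electrons.
The reaction quotient is [Ga³⁺(aq)] / [Ag⁺(aq)]^3 = 248; by Nernst, E = +1.351 − (0.0631/3)(2.394) = +1.3006 V.
ΔG = −nFE = −(3)(96485)(+1.3006) J/mol = −376 kJ/mol.

−376 kJ/mol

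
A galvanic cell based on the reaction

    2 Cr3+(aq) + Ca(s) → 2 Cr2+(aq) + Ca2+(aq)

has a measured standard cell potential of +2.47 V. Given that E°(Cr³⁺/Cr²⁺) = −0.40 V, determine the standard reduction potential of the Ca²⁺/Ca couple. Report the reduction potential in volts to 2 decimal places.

−2.87 V

In the reaction as written the Cr³⁺/Cr²⁺ couple is reduced (cathode) and Ca²⁺/Ca is oxidized (anode), so E°cell = E°(Cr³⁺/Cr²⁺) − E°(Ca²⁺/Ca).
E°(Ca²⁺/Ca) = E°(cathode) − E°cell = −0.40 − (+2.47) = −2.87 V.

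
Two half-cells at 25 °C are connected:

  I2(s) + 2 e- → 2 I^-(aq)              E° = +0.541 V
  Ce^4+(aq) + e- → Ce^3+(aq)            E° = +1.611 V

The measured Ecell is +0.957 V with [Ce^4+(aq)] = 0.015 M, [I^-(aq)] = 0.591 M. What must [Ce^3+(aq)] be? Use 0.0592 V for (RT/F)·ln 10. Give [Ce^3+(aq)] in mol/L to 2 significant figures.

0.72 M

The Ce⁴⁺/Ce³⁺ couple has the larger reduction potential, so it is the cathode: E°cell = +1.611 − (+0.541) = +1.070 V and n = 2.
Since E = E° − (0.0592/n)·log Q, log Q = n(E° − E)/0.0592 = 3.818.
Balancing electrons gives 2 Ce^4+(aq) + 2 I^-(aq) → 2 Ce^3+(aq) + I2(s); thus Q = [Ce^3+(aq)]^2 / ([Ce^4+(aq)]^2·[I^-(aq)]^2).
Substituting the known concentrations and solving, log [Ce^3+(aq)] = −0.143 and [Ce^3+(aq)] = 0.72 M.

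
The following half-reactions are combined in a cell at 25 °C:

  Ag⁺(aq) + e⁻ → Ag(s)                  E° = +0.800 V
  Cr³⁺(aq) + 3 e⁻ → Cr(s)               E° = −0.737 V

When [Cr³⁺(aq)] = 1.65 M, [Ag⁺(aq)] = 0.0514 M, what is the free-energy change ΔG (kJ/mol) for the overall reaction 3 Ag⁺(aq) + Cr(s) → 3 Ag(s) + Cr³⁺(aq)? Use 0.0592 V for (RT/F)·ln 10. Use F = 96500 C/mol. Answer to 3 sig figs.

−422 kJ/mol

The standard cell potential is +0.800 − (−0.737) = +1.537 V, with n = 3 electrons in the balanced equation.
The reaction quotient is [Cr³⁺(aq)] / [Ag⁺(aq)]^3 = 1.22×10^4; by Nernst, E = +1.537 − (0.0592/3)(4.085) = +1.4564 V.
ΔG = −nFE = −(3)(96500)(+1.4564) J/mol = −422 kJ/mol.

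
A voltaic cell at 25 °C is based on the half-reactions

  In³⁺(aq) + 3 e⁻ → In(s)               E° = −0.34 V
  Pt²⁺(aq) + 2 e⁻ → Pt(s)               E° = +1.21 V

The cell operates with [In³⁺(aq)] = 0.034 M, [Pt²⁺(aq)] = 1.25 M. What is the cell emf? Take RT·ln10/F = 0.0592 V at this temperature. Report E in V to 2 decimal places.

The Pt²⁺/Pt couple has the more positive E°, so it is the cathode; In³⁺/In is the anode.
The standard potential is +1.21 − (−0.34) = +1.55 V and the balanced reaction transfers n = 6 electrons.
Balancing gives 3 Pt²⁺(aq) + 2 In(s) → 3 Pt(s) + 2 In³⁺(aq); hence Q = [In³⁺(aq)]^2 / [Pt²⁺(aq)]^3 = 0.000592 (log Q = −3.228).
Applying E = E° − (RT ln10/nF)·log Q gives +1.55 − (0.0592/6)(−3.228) = +1.58 V.

+1.58 V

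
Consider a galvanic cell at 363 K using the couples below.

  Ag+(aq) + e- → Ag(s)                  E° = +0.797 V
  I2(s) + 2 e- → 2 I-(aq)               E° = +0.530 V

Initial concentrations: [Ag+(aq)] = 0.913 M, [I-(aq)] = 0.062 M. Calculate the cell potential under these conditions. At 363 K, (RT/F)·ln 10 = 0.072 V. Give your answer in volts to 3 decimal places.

The Ag⁺/Ag couple has the more positive E°, so it is the cathode; I₂/I⁻ is the anode.
The standard potential is +0.797 − (+0.530) = +0.267 V and the balanced reaction transfers n = 2 electrons.
The balanced reaction is 2 Ag+(aq) + 2 I-(aq) → 2 Ag(s) + I2(s), so Q = 1 / ([Ag+(aq)]^2·[I-(aq)]^2) = 312 and log Q = 2.494.
By the Nernst equation, E = +0.267 − (0.072/2)·(2.494) = +0.177 V.

+0.177 V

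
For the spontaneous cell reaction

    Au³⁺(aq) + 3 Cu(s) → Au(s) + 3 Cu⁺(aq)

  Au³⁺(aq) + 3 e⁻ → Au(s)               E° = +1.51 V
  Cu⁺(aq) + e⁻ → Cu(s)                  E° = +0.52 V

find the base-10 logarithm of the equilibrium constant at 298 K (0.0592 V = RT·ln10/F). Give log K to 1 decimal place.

The Au³⁺/Au couple is reduced (cathode); E°cell = +1.51 − (+0.52) = +0.99 V with n = 3.
At equilibrium E = 0, so log K = nE°cell / 0.0592 = (3)(+0.99) / 0.0592 = 50.2.

log K = 50.2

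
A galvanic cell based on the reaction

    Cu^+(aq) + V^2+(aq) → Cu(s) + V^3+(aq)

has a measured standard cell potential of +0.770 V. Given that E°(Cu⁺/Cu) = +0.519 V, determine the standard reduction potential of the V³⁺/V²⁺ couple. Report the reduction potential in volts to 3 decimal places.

−0.251 V

In the reaction as written the Cu⁺/Cu couple is reduced (cathode) and V³⁺/V²⁺ is oxidized (anode), so E°cell = E°(Cu⁺/Cu) − E°(V³⁺/V²⁺).
E°(V³⁺/V²⁺) = E°(cathode) − E°cell = +0.519 − (+0.770) = −0.251 V.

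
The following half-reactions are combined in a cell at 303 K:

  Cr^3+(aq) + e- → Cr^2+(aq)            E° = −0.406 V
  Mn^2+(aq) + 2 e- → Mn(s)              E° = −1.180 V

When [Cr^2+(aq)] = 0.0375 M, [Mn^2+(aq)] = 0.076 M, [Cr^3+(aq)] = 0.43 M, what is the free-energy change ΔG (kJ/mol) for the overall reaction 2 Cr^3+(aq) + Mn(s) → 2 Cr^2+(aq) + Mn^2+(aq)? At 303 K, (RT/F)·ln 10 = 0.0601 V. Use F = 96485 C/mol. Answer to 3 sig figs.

−168 kJ/mol

E°cell = −0.406 − (−1.180) = +0.774 V; the balanced reaction transfers n = 2 electrons.
Here Q = ([Cr^2+(aq)]^2·[Mn^2+(aq)]) / [Cr^3+(aq)]^2 = 0.000578 (log Q = −3.238), giving E = +0.774 − (0.0601/2)·(−3.238) = +0.8713 V.
Finally ΔG = −nFE = −(2)(96485 C/mol)(+0.8713 V) = −168 kJ/mol.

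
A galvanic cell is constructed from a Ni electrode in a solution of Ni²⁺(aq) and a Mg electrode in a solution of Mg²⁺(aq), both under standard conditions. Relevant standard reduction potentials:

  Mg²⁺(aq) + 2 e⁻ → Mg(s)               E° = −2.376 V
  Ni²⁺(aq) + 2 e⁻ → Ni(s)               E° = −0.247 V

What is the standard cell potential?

Of the two couples in this cell, the one with the more positive reduction potential is reduced at the cathode: here that is Ni²⁺/Ni (−0.247 V); Mg²⁺/Mg (−2.376 V) is the anode.
E°cell = E°(cathode) − E°(anode) = −0.247 − (−2.376) = +2.129 V.

+2.129 V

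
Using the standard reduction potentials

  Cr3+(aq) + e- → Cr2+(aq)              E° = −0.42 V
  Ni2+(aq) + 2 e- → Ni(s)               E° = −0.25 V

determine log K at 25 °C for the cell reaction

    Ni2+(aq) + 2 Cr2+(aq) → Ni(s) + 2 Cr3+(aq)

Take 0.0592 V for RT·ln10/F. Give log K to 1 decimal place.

log K = 5.7

The Ni²⁺/Ni couple is reduced (cathode); E°cell = −0.25 − (−0.42) = +0.17 V with n = 2.
At equilibrium E = 0, so log K = nE°cell / 0.0592 = (2)(+0.17) / 0.0592 = 5.7.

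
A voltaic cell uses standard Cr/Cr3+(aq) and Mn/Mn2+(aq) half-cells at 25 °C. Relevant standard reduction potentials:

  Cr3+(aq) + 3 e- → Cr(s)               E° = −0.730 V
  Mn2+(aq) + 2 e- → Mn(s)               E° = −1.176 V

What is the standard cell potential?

The Cr³⁺/Cr couple has the higher E°, so Cr ion is reduced (cathode) and Mn is oxidized (anode).
E°cell = E°(cathode) − E°(anode) = −0.730 − (−1.176) = +0.446 V.

+0.446 V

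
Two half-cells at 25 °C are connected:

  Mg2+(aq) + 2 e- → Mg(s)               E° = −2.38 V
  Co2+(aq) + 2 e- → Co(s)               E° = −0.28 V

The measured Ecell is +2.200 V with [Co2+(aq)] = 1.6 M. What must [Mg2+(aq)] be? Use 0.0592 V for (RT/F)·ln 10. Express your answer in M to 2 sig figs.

With Co²⁺/Co at the cathode and Mg²⁺/Mg at the anode, E°cell = −0.28 − (−2.38) = +2.10 V (n = 2).
Since E = E° − (0.0592/n)·log Q, log Q = n(E° − E)/0.0592 = −3.378.
The balanced reaction is Co2+(aq) + Mg(s) → Co(s) + Mg2+(aq), so Q = [Mg2+(aq)] / [Co2+(aq)].
Solving for the unknown gives log [Mg2+(aq)] = −3.174, so [Mg2+(aq)] ≈ 0.00067 M.

0.00067 M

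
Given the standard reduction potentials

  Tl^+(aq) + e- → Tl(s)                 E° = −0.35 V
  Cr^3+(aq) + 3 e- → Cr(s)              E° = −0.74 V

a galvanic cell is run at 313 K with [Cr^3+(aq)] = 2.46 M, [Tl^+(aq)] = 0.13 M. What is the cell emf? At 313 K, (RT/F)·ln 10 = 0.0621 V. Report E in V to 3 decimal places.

+0.327 V

Tl⁺/Tl is reduced (cathode, E° = −0.35 V) and Cr³⁺/Cr is oxidized (anode).
The standard potential is −0.35 − (−0.74) = +0.39 V and the balanced reaction transfers n = 3 electrons.
For the overall reaction 3 Tl^+(aq) + Cr(s) → 3 Tl(s) + Cr^3+(aq), Q = [Cr^3+(aq)] / [Tl^+(aq)]^3 = 1.12×10^3, giving log Q = 3.049.
Applying E = E° − (RT ln10/nF)·log Q gives +0.39 − (0.0621/3)(3.049) = +0.327 V.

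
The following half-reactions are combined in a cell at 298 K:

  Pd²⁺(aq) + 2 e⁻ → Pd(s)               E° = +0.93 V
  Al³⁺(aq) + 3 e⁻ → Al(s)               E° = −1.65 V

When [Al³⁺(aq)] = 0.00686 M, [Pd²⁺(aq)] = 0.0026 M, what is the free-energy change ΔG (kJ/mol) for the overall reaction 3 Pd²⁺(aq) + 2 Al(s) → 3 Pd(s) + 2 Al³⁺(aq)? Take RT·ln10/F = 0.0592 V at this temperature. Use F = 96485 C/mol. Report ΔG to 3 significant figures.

−1470 kJ/mol

The standard cell potential is +0.93 − (−1.65) = +2.58 V, with n = 6 electrons in the balanced equation.
Q = [Al³⁺(aq)]^2 / [Pd²⁺(aq)]^3 = 2.68×10^3, so log Q = 3.428 and E = +2.58 − (0.0592/6)(3.428) = +2.5462 V.
ΔG = −nFE = −(6)(96485)(+2.5462) J/mol = −1470 kJ/mol.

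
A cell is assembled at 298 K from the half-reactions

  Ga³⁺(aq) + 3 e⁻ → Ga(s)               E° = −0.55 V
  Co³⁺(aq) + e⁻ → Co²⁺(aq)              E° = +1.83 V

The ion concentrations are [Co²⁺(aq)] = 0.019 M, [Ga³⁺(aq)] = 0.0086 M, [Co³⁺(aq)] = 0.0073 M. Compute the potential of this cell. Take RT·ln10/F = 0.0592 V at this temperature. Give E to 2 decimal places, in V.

Since E°(Co³⁺/Co²⁺) > E°(Ga³⁺/Ga), Co³⁺/Co²⁺ serves as the cathode.
E°cell = +1.83 − (−0.55) = +2.38 V, with n = 3 electrons transferred.
For the overall reaction 3 Co³⁺(aq) + Ga(s) → 3 Co²⁺(aq) + Ga³⁺(aq), Q = ([Co²⁺(aq)]^3·[Ga³⁺(aq)]) / [Co³⁺(aq)]^3 = 0.152, giving log Q = −0.819.
By the Nernst equation, E = +2.38 − (0.0592/3)·(−0.819) = +2.40 V.

+2.40 V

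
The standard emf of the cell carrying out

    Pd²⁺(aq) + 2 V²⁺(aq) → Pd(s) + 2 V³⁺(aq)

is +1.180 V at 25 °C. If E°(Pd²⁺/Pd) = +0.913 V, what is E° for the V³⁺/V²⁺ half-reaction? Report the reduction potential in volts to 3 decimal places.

In the reaction as written the Pd²⁺/Pd couple is reduced (cathode) and V³⁺/V²⁺ is oxidized (anode), so E°cell = E°(Pd²⁺/Pd) − E°(V³⁺/V²⁺).
E°(V³⁺/V²⁺) = E°(cathode) − E°cell = +0.913 − (+1.180) = −0.267 V.

−0.267 V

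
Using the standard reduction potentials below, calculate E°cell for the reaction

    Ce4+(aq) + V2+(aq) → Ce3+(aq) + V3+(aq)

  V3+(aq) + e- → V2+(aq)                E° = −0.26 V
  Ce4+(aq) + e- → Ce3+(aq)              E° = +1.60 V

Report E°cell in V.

In the reaction as written, Ce4+(aq) is reduced (cathode) and V3+(aq) is produced by oxidation at the anode.
E°cell = E°(cathode) − E°(anode) = +1.60 − (−0.26) = +1.86 V.

+1.86 V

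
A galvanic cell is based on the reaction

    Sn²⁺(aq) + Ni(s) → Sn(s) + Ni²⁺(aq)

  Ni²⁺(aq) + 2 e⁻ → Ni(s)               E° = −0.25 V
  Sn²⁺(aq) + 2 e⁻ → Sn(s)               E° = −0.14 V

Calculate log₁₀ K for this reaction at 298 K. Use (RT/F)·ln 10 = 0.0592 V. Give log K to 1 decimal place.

The Sn²⁺/Sn couple is reduced (cathode); E°cell = −0.14 − (−0.25) = +0.11 V with n = 2.
At equilibrium E = 0, so log K = nE°cell / 0.0592 = (2)(+0.11) / 0.0592 = 3.7.

log K = 3.7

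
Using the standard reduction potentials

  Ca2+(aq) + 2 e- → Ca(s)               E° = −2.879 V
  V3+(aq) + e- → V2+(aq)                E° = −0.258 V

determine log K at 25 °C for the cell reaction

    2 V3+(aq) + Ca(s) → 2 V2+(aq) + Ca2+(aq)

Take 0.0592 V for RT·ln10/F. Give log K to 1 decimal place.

The V³⁺/V²⁺ couple is reduced (cathode); E°cell = −0.258 − (−2.879) = +2.621 V with n = 2.
At equilibrium E = 0, so log K = nE°cell / 0.0592 = (2)(+2.621) / 0.0592 = 88.5.

log K = 88.5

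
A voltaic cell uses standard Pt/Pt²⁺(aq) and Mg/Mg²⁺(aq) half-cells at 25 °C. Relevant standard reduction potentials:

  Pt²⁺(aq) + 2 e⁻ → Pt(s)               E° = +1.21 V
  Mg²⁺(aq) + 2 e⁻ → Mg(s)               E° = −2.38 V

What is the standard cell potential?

Of the two couples in this cell, the one with the more positive reduction potential is reduced at the cathode: here that is Pt²⁺/Pt (+1.21 V); Mg²⁺/Mg (−2.38 V) is the anode.
E°cell = E°(cathode) − E°(anode) = +1.21 − (−2.38) = +3.59 V.

+3.59 V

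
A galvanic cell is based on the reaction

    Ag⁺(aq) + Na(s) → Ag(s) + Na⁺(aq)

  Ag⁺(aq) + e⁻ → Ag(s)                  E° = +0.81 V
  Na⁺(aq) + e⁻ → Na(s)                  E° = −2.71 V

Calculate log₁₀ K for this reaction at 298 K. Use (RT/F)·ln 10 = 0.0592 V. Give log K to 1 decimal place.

The Ag⁺/Ag couple is reduced (cathode); E°cell = +0.81 − (−2.71) = +3.52 V with n = 1.
At equilibrium E = 0, so log K = nE°cell / 0.0592 = (1)(+3.52) / 0.0592 = 59.5.

log K = 59.5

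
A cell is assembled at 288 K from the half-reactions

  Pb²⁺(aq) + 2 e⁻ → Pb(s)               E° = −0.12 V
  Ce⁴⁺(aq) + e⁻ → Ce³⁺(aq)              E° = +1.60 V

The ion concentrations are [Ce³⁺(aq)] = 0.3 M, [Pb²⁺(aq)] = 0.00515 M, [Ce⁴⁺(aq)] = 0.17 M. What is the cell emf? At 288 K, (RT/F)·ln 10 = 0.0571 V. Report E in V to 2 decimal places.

+1.77 V

Since E°(Ce⁴⁺/Ce³⁺) > E°(Pb²⁺/Pb), Ce⁴⁺/Ce³⁺ serves as the cathode.
E°cell = +1.60 − (−0.12) = +1.72 V, with n = 2 electrons transferred.
For the overall reaction 2 Ce⁴⁺(aq) + Pb(s) → 2 Ce³⁺(aq) + Pb²⁺(aq), Q = ([Ce³⁺(aq)]^2·[Pb²⁺(aq)]) / [Ce⁴⁺(aq)]^2 = 0.016, giving log Q = −1.795.
By the Nernst equation, E = +1.72 − (0.0571/2)·(−1.795) = +1.77 V.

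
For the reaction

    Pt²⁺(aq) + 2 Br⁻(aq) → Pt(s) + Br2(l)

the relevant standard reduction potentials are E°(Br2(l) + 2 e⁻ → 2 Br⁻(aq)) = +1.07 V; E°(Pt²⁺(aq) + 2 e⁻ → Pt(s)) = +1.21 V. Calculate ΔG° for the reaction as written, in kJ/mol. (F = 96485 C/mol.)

In the reaction as written Pt²⁺(aq) is reduced, so the Pt²⁺/Pt couple is the cathode and Br₂/Br⁻ is the anode.
E°cell = +1.21 − (+1.07) = +0.14 V; balancing electrons gives n = 2.
ΔG° = −nFE°cell = −(2)(96485)(+0.14) J/mol = −27.0 kJ/mol.

−27.0 kJ/mol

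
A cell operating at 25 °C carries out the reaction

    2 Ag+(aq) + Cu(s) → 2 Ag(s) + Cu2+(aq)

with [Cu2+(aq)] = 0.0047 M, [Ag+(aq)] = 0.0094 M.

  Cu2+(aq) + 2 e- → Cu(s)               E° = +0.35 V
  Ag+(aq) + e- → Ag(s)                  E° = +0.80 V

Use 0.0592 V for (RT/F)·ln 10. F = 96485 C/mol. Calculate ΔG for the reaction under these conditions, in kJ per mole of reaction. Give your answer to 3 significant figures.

The standard cell potential is +0.80 − (+0.35) = +0.45 V, with n = 2 electrons in the balanced equation.
Q = [Cu2+(aq)] / [Ag+(aq)]^2 = 53.2, so log Q = 1.726 and E = +0.45 − (0.0592/2)(1.726) = +0.3989 V.
ΔG = −nFE = −(2)(96485)(+0.3989) J/mol = −77.0 kJ/mol.

−77.0 kJ/mol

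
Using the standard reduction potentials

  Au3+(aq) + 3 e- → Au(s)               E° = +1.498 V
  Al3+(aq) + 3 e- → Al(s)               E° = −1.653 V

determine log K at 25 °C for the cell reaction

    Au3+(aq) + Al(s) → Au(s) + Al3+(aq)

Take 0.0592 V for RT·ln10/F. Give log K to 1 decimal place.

log K = 159.7

The Au³⁺/Au couple is reduced (cathode); E°cell = +1.498 − (−1.653) = +3.151 V with n = 3.
At equilibrium E = 0, so log K = nE°cell / 0.0592 = (3)(+3.151) / 0.0592 = 159.7.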